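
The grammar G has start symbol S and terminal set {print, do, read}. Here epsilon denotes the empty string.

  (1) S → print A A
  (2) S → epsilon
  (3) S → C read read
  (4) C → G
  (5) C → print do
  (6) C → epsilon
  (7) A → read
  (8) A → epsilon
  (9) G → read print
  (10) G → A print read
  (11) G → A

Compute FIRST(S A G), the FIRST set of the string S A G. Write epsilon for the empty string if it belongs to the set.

{epsilon, print, read}

FIRST(A): from A→read we get {read}; from A→epsilon we get {epsilon}. So FIRST(A) = {epsilon, read}.
FIRST(G): from G→read print we get {read}; from G→A print read we get {print, read}; from G→A we get {epsilon, read}. So FIRST(G) = {epsilon, print, read}.
FIRST(C): from C→G we get {epsilon, print, read}; from C→print do we get {print}; from C→epsilon we get {epsilon}. So FIRST(C) = {epsilon, print, read}.
FIRST(S): from S→print A A we get {print}; from S→epsilon we get {epsilon}; from S→C read read we get {print, read}. So FIRST(S) = {epsilon, print, read}.
FIRST(S A G): take FIRST of each symbol in turn, carrying on past any symbol whose FIRST contains epsilon; result {epsilon, print, read}.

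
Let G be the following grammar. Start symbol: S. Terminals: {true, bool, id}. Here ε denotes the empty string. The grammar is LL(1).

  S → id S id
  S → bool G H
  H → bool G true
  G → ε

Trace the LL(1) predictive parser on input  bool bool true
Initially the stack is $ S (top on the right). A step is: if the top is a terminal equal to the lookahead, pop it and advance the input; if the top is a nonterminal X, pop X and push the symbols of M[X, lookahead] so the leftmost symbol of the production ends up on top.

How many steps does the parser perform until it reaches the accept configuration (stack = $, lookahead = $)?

step 1: stack=$ S  input=bool bool true $  — expand S → bool G H
step 2: stack=$ H G bool  input=bool bool true $  — match bool
step 3: stack=$ H G  input=bool true $  — expand G → ε
step 4: stack=$ H  input=bool true $  — expand H → bool G true
step 5: stack=$ true G bool  input=bool true $  — match bool
step 6: stack=$ true G  input=true $  — expand G → ε
step 7: stack=$ true  input=true $  — match true
Accept reached after 7 steps.

7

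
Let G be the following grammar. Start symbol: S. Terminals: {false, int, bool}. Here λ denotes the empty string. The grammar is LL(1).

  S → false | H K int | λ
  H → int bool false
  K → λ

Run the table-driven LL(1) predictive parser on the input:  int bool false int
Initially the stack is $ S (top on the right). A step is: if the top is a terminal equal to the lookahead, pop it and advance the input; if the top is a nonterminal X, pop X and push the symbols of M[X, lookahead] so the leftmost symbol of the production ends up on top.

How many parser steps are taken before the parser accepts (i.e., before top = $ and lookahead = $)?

     Stack                   Input                 Action
  1  $ S                     int bool false int $  expand S → H K int
  2  $ int K H               int bool false int $  expand H → int bool false
  3  $ int K false bool int  int bool false int $  match int
  4  $ int K false bool      bool false int $      match bool
  5  $ int K false           false int $           match false
  6  $ int K                 int $                 expand K → λ
  7  $ int                   int $                 match int
Accept reached after 7 steps.

7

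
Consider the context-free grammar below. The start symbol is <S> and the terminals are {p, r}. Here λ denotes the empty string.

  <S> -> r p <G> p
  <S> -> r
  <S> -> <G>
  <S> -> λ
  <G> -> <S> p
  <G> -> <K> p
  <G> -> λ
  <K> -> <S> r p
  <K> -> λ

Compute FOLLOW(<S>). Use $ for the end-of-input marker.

FIRST(<S>): from <S>->r p <G> p we get {r}; from <S>->r we get {r}; from <S>-><G> we get {λ, p, r}; from <S>->λ we get {λ}. So FIRST(<S>) = {λ, p, r}.
FIRST(<K>): from <K>-><S> r p we get {p, r}; from <K>->λ we get {λ}. So FIRST(<K>) = {λ, p, r}.
FIRST(<G>): from <G>-><S> p we get {p, r}; from <G>-><K> p we get {p, r}; from <G>->λ we get {λ}. So FIRST(<G>) = {λ, p, r}.
FOLLOW(<S>) includes $ since <S> is the start symbol.
FOLLOW(<S>): in <G>-><S> p, <S> is followed by p with FIRST {p}; in <K>-><S> r p, <S> is followed by r p with FIRST {r}. Thus FOLLOW(<S>) = {$, p, r}.
FOLLOW(<G>): in <S>->r p <G> p, <G> is followed by p with FIRST {p}; in <S>-><G>, the suffix after <G> is empty, so FOLLOW(<G>) ⊇ FOLLOW(<S>) = {$, p, r}. Thus FOLLOW(<G>) = {$, p, r}.
FOLLOW(<K>): in <G>-><K> p, <K> is followed by p with FIRST {p}. Thus FOLLOW(<K>) = {p}.

{$, p, r}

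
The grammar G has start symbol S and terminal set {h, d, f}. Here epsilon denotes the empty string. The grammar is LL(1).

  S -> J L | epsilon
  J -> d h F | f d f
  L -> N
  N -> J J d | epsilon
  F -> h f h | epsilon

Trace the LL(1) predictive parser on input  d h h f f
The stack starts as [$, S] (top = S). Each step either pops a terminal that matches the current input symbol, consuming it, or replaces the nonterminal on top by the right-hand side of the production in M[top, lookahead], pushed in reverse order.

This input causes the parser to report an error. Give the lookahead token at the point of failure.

     Stack      Input        Action
  1  $ S        d h h f f $  expand S -> J L
  2  $ L J      d h h f f $  expand J -> d h F
  3  $ L F h d  d h h f f $  match d
  4  $ L F h    h h f f $    match h
  5  $ L F      h f f $      expand F -> h f h
  6  $ L h f h  h f f $      match h
  7  $ L h f    f f $        match f
  8  $ L h      f $          error: top is terminal h but lookahead is f

f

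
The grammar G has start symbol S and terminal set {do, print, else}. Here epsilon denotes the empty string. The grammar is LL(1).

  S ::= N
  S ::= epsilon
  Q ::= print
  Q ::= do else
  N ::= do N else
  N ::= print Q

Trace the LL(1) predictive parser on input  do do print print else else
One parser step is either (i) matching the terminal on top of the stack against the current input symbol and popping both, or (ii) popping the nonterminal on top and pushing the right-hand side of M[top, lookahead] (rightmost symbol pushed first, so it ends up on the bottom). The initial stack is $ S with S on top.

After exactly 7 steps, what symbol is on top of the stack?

step 1: stack=$ S  input=do do print print else else $  — expand S ::= N
step 2: stack=$ N  input=do do print print else else $  — expand N ::= do N else
step 3: stack=$ else N do  input=do do print print else else $  — match do
step 4: stack=$ else N  input=do print print else else $  — expand N ::= do N else
step 5: stack=$ else else N do  input=do print print else else $  — match do
step 6: stack=$ else else N  input=print print else else $  — expand N ::= print Q
step 7: stack=$ else else Q print  input=print print else else $  — match print
Stack after step 7: $ else else Q (top = Q).

Q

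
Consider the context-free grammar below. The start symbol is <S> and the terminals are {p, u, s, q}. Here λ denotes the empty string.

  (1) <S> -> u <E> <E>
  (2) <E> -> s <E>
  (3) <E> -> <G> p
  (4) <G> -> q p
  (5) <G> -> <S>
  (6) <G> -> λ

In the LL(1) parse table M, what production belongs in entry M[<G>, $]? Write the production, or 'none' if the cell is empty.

FIRST(<S>): from <S>->u <E> <E> we get {u}. So FIRST(<S>) = {u}.
FIRST(<G>): from <G>->q p we get {q}; from <G>-><S> we get {u}; from <G>->λ we get {λ}. So FIRST(<G>) = {λ, q, u}.
FIRST(<E>): from <E>->s <E> we get {s}; from <E>-><G> p we get {p, q, u}. So FIRST(<E>) = {p, q, s, u}.
FOLLOW(<S>) includes $ since <S> is the start symbol.
FOLLOW(<G>): in <E>-><G> p, <G> is followed by p with FIRST {p}. Thus FOLLOW(<G>) = {p}.
For <G> -> q p: FIRST(q p) = {q}, so it goes in M[<G>, t] for t ∈ {q}.
For <G> -> <S>: FIRST(<S>) = {u}, so it goes in M[<G>, t] for t ∈ {u}.
For <G> -> λ: FIRST(λ) = {λ}, so it goes in M[<G>, t] for t ∈ {}; since λ ∈ FIRST, also for every t ∈ FOLLOW(<G>) = {p}.
None of these place a production in M[<G>, $].

none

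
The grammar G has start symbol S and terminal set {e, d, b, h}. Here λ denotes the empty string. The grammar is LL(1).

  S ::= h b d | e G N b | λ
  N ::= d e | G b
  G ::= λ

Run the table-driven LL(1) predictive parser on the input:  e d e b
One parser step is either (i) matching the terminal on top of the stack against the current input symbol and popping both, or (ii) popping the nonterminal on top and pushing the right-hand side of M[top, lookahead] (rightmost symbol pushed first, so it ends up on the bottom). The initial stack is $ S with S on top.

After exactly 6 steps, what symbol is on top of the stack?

step 1: stack=$ S  input=e d e b $  — expand S ::= e G N b
step 2: stack=$ b N G e  input=e d e b $  — match e
step 3: stack=$ b N G  input=d e b $  — expand G ::= λ
step 4: stack=$ b N  input=d e b $  — expand N ::= d e
step 5: stack=$ b e d  input=d e b $  — match d
step 6: stack=$ b e  input=e b $  — match e
Stack after step 6: $ b (top = b).

b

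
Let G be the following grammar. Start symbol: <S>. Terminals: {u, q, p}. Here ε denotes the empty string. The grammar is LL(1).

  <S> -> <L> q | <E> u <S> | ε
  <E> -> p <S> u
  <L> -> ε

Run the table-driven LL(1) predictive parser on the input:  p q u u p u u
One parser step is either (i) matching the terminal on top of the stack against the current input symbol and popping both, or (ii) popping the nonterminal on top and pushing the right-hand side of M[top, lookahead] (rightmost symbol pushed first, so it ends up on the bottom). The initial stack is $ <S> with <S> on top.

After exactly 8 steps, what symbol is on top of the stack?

step 1: stack=$ <S>  input=p q u u p u u $  — expand <S> -> <E> u <S>
step 2: stack=$ <S> u <E>  input=p q u u p u u $  — expand <E> -> p <S> u
step 3: stack=$ <S> u u <S> p  input=p q u u p u u $  — match p
step 4: stack=$ <S> u u <S>  input=q u u p u u $  — expand <S> -> <L> q
step 5: stack=$ <S> u u q <L>  input=q u u p u u $  — expand <L> -> ε
step 6: stack=$ <S> u u q  input=q u u p u u $  — match q
step 7: stack=$ <S> u u  input=u u p u u $  — match u
step 8: stack=$ <S> u  input=u p u u $  — match u
Stack after step 8: $ <S> (top = <S>).

<S>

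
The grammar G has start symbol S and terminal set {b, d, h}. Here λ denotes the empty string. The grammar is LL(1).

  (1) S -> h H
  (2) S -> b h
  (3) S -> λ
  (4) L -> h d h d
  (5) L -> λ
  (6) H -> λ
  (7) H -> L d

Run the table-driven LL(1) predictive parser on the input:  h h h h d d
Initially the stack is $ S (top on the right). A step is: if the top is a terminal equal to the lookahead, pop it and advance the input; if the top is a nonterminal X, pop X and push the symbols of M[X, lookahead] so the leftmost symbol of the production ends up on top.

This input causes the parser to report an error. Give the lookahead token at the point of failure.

     Stack        Input          Action
  1  $ S          h h h h d d $  expand S -> h H
  2  $ H h        h h h h d d $  match h
  3  $ H          h h h d d $    expand H -> L d
  4  $ d L        h h h d d $    expand L -> h d h d
  5  $ d d h d h  h h h d d $    match h
  6  $ d d h d    h h d d $      error: top is terminal d but lookahead is h

h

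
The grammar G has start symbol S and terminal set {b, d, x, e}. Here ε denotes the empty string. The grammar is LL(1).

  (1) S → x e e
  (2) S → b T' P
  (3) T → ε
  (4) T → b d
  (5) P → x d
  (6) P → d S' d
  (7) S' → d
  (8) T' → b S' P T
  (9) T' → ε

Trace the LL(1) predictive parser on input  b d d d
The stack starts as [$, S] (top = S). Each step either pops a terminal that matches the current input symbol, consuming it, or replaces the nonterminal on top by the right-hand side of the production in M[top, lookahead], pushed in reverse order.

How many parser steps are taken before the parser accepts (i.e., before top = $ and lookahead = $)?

step 1: stack=$ S  input=b d d d $  — expand S → b T' P
step 2: stack=$ P T' b  input=b d d d $  — match b
step 3: stack=$ P T'  input=d d d $  — expand T' → ε
step 4: stack=$ P  input=d d d $  — expand P → d S' d
step 5: stack=$ d S' d  input=d d d $  — match d
step 6: stack=$ d S'  input=d d $  — expand S' → d
step 7: stack=$ d d  input=d d $  — match d
step 8: stack=$ d  input=d $  — match d
Accept reached after 8 steps.

8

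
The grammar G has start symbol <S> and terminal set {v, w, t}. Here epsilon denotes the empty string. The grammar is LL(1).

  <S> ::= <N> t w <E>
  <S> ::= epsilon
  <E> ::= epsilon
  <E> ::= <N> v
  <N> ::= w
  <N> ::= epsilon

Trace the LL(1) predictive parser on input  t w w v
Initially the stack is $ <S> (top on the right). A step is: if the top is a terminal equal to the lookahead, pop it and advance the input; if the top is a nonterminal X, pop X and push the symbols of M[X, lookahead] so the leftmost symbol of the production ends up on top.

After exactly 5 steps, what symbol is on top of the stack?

step 1: stack=$ <S>  input=t w w v $  — expand <S> ::= <N> t w <E>
step 2: stack=$ <E> w t <N>  input=t w w v $  — expand <N> ::= epsilon
step 3: stack=$ <E> w t  input=t w w v $  — match t
step 4: stack=$ <E> w  input=w w v $  — match w
step 5: stack=$ <E>  input=w v $  — expand <E> ::= <N> v
Stack after step 5: $ v <N> (top = <N>).

<N>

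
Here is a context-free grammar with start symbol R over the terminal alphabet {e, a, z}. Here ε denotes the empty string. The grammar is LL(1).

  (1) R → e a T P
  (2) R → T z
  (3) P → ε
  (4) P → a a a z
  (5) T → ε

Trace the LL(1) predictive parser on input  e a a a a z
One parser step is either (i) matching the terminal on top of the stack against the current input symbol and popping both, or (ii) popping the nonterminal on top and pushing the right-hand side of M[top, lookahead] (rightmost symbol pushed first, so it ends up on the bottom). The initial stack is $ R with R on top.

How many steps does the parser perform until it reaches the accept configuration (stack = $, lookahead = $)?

     Stack      Input          Action
  1  $ R        e a a a a z $  expand R → e a T P
  2  $ P T a e  e a a a a z $  match e
  3  $ P T a    a a a a z $    match a
  4  $ P T      a a a z $      expand T → ε
  5  $ P        a a a z $      expand P → a a a z
  6  $ z a a a  a a a z $      match a
  7  $ z a a    a a z $        match a
  8  $ z a      a z $          match a
  9  $ z        z $            match z
Accept reached after 9 steps.

9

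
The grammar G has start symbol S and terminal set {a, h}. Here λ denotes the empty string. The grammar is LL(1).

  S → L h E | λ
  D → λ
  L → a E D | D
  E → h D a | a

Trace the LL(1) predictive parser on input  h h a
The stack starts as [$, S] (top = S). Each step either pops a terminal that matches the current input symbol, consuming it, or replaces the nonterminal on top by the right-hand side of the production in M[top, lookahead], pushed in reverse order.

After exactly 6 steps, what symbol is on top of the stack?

D

step 1: stack=$ S  input=h h a $  — expand S → L h E
step 2: stack=$ E h L  input=h h a $  — expand L → D
step 3: stack=$ E h D  input=h h a $  — expand D → λ
step 4: stack=$ E h  input=h h a $  — match h
step 5: stack=$ E  input=h a $  — expand E → h D a
step 6: stack=$ a D h  input=h a $  — match h
Stack after step 6: $ a D (top = D).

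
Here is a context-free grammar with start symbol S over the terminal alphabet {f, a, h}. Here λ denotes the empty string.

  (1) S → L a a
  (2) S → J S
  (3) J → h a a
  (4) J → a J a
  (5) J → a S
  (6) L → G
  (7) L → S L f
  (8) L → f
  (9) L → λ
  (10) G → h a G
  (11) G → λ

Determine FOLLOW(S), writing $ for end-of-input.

FIRST(J): from J→h a a we get {h}; from J→a J a we get {a}; from J→a S we get {a}. So FIRST(J) = {a, h}.
FIRST(G): from G→h a G we get {h}; from G→λ we get {λ}. So FIRST(G) = {λ, h}.
FIRST(S): from S→L a a we get {a, f, h}; from S→J S we get {a, h}. So FIRST(S) = {a, f, h}.
FIRST(L): from L→G we get {λ, h}; from L→S L f we get {a, f, h}; from L→f we get {f}; from L→λ we get {λ}. So FIRST(L) = {λ, a, f, h}.
FOLLOW(S) includes $ since S is the start symbol.
FOLLOW(J): in S→J S, J is followed by S with FIRST {a, f, h}; in J→a J a, J is followed by a with FIRST {a}. Thus FOLLOW(J) = {a, f, h}.
FOLLOW(S): in S→J S, the suffix after S is empty (adds nothing new); in J→a S, the suffix after S is empty, so FOLLOW(S) ⊇ FOLLOW(J) = {a, f, h}; in L→S L f, S is followed by L f with FIRST {a, f, h}. Thus FOLLOW(S) = {$, a, f, h}.
FOLLOW(L): in S→L a a, L is followed by a a with FIRST {a}; in L→S L f, L is followed by f with FIRST {f}. Thus FOLLOW(L) = {a, f}.
FOLLOW(G): in L→G, the suffix after G is empty, so FOLLOW(G) ⊇ FOLLOW(L) = {a, f}; in G→h a G, the suffix after G is empty (adds nothing new). Thus FOLLOW(G) = {a, f}.

{$, a, f, h}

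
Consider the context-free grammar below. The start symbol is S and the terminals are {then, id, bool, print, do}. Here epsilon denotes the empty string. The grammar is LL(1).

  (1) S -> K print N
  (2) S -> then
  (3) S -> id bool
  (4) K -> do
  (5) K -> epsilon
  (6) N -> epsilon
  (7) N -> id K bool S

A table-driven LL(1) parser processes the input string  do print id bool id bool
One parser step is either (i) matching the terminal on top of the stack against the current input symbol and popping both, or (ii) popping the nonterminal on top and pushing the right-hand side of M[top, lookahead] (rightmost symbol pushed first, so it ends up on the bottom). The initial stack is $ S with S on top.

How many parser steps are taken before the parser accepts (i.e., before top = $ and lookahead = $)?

11

step 1: stack=$ S  input=do print id bool id bool $  — expand S -> K print N
step 2: stack=$ N print K  input=do print id bool id bool $  — expand K -> do
step 3: stack=$ N print do  input=do print id bool id bool $  — match do
step 4: stack=$ N print  input=print id bool id bool $  — match print
step 5: stack=$ N  input=id bool id bool $  — expand N -> id K bool S
step 6: stack=$ S bool K id  input=id bool id bool $  — match id
step 7: stack=$ S bool K  input=bool id bool $  — expand K -> epsilon
step 8: stack=$ S bool  input=bool id bool $  — match bool
step 9: stack=$ S  input=id bool $  — expand S -> id bool
step 10: stack=$ bool id  input=id bool $  — match id
step 11: stack=$ bool  input=bool $  — match bool
Accept reached after 11 steps.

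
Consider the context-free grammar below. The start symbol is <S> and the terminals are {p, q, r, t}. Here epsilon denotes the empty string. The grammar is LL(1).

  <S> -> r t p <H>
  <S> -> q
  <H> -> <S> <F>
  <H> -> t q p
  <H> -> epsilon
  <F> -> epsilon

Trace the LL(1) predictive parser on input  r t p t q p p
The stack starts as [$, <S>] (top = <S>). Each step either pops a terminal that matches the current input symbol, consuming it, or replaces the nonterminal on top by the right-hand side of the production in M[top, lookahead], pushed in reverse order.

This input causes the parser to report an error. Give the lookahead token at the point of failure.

     Stack        Input            Action
  1  $ <S>        r t p t q p p $  expand <S> -> r t p <H>
  2  $ <H> p t r  r t p t q p p $  match r
  3  $ <H> p t    t p t q p p $    match t
  4  $ <H> p      p t q p p $      match p
  5  $ <H>        t q p p $        expand <H> -> t q p
  6  $ p q t      t q p p $        match t
  7  $ p q        q p p $          match q
  8  $ p          p p $            match p
  9  $            p $              error: stack empty but input remains

p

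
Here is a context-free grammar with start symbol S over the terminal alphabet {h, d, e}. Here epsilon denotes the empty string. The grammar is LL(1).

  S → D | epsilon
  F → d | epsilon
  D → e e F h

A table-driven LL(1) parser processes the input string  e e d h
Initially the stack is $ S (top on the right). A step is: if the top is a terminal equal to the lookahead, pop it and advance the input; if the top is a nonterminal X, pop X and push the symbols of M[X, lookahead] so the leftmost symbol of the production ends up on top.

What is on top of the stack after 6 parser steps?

step 1: stack=$ S  input=e e d h $  — expand S → D
step 2: stack=$ D  input=e e d h $  — expand D → e e F h
step 3: stack=$ h F e e  input=e e d h $  — match e
step 4: stack=$ h F e  input=e d h $  — match e
step 5: stack=$ h F  input=d h $  — expand F → d
step 6: stack=$ h d  input=d h $  — match d
Stack after step 6: $ h (top = h).

h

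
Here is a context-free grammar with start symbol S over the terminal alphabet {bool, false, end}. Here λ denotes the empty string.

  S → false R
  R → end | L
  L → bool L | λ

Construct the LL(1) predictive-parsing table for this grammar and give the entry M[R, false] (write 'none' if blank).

FIRST(S) = {false}
FIRST(L) = {λ, bool}
FIRST(R) = {λ, bool, end}  (via L)
FOLLOW(S) includes $ since S is the start symbol.
FOLLOW(S): S appears on no right-hand side. Thus FOLLOW(S) = {$}.
FOLLOW(R): in S→false R, the suffix after R is empty, so FOLLOW(R) ⊇ FOLLOW(S) = {$}. Thus FOLLOW(R) = {$}.
For R → end: FIRST(end) = {end}, so it goes in M[R, t] for t ∈ {end}.
For R → L: FIRST(L) = {λ, bool}, so it goes in M[R, t] for t ∈ {bool}; since λ ∈ FIRST, also for every t ∈ FOLLOW(R) = {$}.
None of these place a production in M[R, false].

none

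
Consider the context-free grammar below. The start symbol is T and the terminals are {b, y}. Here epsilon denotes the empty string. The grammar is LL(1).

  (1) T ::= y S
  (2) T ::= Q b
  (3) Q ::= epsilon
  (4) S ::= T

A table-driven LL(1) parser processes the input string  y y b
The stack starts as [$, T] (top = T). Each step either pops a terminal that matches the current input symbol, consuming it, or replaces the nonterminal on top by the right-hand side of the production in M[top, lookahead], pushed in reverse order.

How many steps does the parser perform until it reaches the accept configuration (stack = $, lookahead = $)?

     Stack  Input    Action
  1  $ T    y y b $  expand T ::= y S
  2  $ S y  y y b $  match y
  3  $ S    y b $    expand S ::= T
  4  $ T    y b $    expand T ::= y S
  5  $ S y  y b $    match y
  6  $ S    b $      expand S ::= T
  7  $ T    b $      expand T ::= Q b
  8  $ b Q  b $      expand Q ::= epsilon
  9  $ b    b $      match b
Accept reached after 9 steps.

9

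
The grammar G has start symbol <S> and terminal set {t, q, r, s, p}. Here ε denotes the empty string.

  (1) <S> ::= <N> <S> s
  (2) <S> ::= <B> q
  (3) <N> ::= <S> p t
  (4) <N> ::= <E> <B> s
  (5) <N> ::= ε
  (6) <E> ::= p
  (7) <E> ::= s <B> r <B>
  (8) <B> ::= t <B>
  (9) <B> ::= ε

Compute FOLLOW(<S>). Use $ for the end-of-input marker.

FIRST(<E>) = {p, s}
FIRST(<B>) = {ε, t}
FIRST(<S>) = {p, q, s, t}  (via <N> <S> s, <B> q)
FIRST(<N>) = {ε, p, q, s, t}  (via <S> p t, <E> <B> s)
FOLLOW(<S>) includes $ since <S> is the start symbol.
FOLLOW(<S>): in <S>::=<N> <S> s, <S> is followed by s with FIRST {s}; in <N>::=<S> p t, <S> is followed by p t with FIRST {p}. Thus FOLLOW(<S>) = {$, p, s}.
FOLLOW(<N>): in <S>::=<N> <S> s, <N> is followed by <S> s with FIRST {p, q, s, t}. Thus FOLLOW(<N>) = {p, q, s, t}.
FOLLOW(<E>): in <N>::=<E> <B> s, <E> is followed by <B> s with FIRST {s, t}. Thus FOLLOW(<E>) = {s, t}.
FOLLOW(<B>): in <S>::=<B> q, <B> is followed by q with FIRST {q}; in <N>::=<E> <B> s, <B> is followed by s with FIRST {s}; in <E>::=s <B> r <B> (occurrence 1), <B> is followed by r <B> with FIRST {r}; in <E>::=s <B> r <B> (occurrence 2), the suffix after <B> is empty, so FOLLOW(<B>) ⊇ FOLLOW(<E>) = {s, t}; in <B>::=t <B>, the suffix after <B> is empty (adds nothing new). Thus FOLLOW(<B>) = {q, r, s, t}.

{$, p, s}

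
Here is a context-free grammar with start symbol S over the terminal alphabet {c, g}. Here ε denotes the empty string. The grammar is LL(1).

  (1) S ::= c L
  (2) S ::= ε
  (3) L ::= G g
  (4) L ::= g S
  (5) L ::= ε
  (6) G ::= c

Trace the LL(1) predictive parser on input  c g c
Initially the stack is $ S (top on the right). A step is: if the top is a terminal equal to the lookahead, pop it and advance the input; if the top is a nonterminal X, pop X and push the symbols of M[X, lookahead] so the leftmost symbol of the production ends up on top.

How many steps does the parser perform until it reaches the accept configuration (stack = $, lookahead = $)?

step 1: stack=$ S  input=c g c $  — expand S ::= c L
step 2: stack=$ L c  input=c g c $  — match c
step 3: stack=$ L  input=g c $  — expand L ::= g S
step 4: stack=$ S g  input=g c $  — match g
step 5: stack=$ S  input=c $  — expand S ::= c L
step 6: stack=$ L c  input=c $  — match c
step 7: stack=$ L  input=$  — expand L ::= ε
Accept reached after 7 steps.

7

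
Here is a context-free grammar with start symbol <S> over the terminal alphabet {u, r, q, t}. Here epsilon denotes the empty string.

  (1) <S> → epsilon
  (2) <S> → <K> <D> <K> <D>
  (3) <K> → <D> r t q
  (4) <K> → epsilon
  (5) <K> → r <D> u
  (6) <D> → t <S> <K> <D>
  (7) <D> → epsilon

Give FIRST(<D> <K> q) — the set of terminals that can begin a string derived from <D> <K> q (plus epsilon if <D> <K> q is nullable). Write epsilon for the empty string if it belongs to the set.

FIRST(<D>) = {epsilon, t}
FIRST(<K>) = {epsilon, r, t}  (via <D> r t q)
FIRST(<S>) = {epsilon, r, t}  (via <K> <D> <K> <D>)
FIRST(<D> <K> q): take FIRST of each symbol in turn, carrying on past any symbol whose FIRST contains epsilon; result {q, r, t}.

{q, r, t}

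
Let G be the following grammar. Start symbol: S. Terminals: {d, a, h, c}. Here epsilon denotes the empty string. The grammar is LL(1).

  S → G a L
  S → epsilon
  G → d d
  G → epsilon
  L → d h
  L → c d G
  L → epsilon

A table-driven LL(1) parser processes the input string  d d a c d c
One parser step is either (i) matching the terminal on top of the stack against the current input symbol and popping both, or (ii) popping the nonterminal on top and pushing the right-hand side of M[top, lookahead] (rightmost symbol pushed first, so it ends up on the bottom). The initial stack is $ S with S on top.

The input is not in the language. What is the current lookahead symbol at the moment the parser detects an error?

c

     Stack      Input          Action
  1  $ S        d d a c d c $  expand S → G a L
  2  $ L a G    d d a c d c $  expand G → d d
  3  $ L a d d  d d a c d c $  match d
  4  $ L a d    d a c d c $    match d
  5  $ L a      a c d c $      match a
  6  $ L        c d c $        expand L → c d G
  7  $ G d c    c d c $        match c
  8  $ G d      d c $          match d
  9  $ G        c $            error: M[G, c] is empty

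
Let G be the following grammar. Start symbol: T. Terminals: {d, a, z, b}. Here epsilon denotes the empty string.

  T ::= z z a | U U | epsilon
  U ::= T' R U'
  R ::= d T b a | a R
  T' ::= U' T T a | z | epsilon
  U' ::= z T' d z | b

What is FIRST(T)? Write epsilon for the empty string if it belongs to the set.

{epsilon, a, b, d, z}

FIRST(R) = {a, d}
FIRST(U') = {b, z}
FIRST(T') = {epsilon, b, z}  (via U' T T a)
FIRST(U) = {a, b, d, z}  (via T' R U')
FIRST(T) = {epsilon, a, b, d, z}  (via U U)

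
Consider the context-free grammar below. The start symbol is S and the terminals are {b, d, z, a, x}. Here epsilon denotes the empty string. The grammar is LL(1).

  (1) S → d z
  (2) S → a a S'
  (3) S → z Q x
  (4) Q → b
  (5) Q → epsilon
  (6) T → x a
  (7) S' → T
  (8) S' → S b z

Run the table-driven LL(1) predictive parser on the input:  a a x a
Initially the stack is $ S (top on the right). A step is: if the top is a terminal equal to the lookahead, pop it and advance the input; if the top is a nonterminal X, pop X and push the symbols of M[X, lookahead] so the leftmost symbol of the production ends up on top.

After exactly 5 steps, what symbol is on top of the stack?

     Stack     Input      Action
  1  $ S       a a x a $  expand S → a a S'
  2  $ S' a a  a a x a $  match a
  3  $ S' a    a x a $    match a
  4  $ S'      x a $      expand S' → T
  5  $ T       x a $      expand T → x a
Stack after step 5: $ a x (top = x).

x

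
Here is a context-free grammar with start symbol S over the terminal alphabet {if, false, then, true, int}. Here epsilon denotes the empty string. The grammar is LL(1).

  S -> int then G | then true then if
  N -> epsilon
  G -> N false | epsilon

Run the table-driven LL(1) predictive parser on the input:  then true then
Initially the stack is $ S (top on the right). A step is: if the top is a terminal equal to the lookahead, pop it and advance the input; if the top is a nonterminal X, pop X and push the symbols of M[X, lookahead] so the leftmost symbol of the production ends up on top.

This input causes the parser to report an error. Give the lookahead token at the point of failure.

$

step 1: stack=$ S  input=then true then $  — expand S -> then true then if
step 2: stack=$ if then true then  input=then true then $  — match then
step 3: stack=$ if then true  input=true then $  — match true
step 4: stack=$ if then  input=then $  — match then
step 5: stack=$ if  input=$  — error: top is terminal if but lookahead is $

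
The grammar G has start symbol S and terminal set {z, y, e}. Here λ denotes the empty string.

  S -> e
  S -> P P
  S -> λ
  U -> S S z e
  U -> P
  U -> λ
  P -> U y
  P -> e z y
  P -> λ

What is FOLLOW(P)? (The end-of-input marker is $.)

{$, e, y, z}

FIRST(S) = {λ, e, y, z}  (via P P)
FIRST(U) = {λ, e, y, z}  (via S S z e, P)
FIRST(P) = {λ, e, y, z}  (via U y)
FOLLOW(S) includes $ since S is the start symbol.
FOLLOW(S): in U->S S z e (occurrence 1), S is followed by S z e with FIRST {e, y, z}; in U->S S z e (occurrence 2), S is followed by z e with FIRST {z}. Thus FOLLOW(S) = {$, e, y, z}.
FOLLOW(U): in P->U y, U is followed by y with FIRST {y}. Thus FOLLOW(U) = {y}.
FOLLOW(P): in S->P P (occurrence 1), P is followed by P with FIRST {λ, e, y, z}; in S->P P (occurrence 1), the suffix after P is nullable, so FOLLOW(P) ⊇ FOLLOW(S) = {$, e, y, z}; in S->P P (occurrence 2), the suffix after P is empty, so FOLLOW(P) ⊇ FOLLOW(S) = {$, e, y, z}; in U->P, the suffix after P is empty, so FOLLOW(P) ⊇ FOLLOW(U) = {y}. Thus FOLLOW(P) = {$, e, y, z}.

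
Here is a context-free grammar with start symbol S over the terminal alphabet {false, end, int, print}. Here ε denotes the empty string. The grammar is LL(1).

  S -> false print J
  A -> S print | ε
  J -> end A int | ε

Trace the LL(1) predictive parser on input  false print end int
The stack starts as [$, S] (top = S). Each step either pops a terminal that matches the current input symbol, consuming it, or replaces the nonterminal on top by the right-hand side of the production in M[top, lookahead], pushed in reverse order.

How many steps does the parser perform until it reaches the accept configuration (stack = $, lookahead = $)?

step 1: stack=$ S  input=false print end int $  — expand S -> false print J
step 2: stack=$ J print false  input=false print end int $  — match false
step 3: stack=$ J print  input=print end int $  — match print
step 4: stack=$ J  input=end int $  — expand J -> end A int
step 5: stack=$ int A end  input=end int $  — match end
step 6: stack=$ int A  input=int $  — expand A -> ε
step 7: stack=$ int  input=int $  — match int
Accept reached after 7 steps.

7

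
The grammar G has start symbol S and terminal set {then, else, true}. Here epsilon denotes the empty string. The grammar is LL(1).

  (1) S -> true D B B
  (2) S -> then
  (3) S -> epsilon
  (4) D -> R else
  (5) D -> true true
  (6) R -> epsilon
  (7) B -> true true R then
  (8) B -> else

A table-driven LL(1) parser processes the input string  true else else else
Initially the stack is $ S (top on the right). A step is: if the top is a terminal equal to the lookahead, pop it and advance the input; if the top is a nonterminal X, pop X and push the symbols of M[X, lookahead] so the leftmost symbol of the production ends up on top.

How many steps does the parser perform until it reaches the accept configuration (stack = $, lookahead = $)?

     Stack         Input                  Action
  1  $ S           true else else else $  expand S -> true D B B
  2  $ B B D true  true else else else $  match true
  3  $ B B D       else else else $       expand D -> R else
  4  $ B B else R  else else else $       expand R -> epsilon
  5  $ B B else    else else else $       match else
  6  $ B B         else else $            expand B -> else
  7  $ B else      else else $            match else
  8  $ B           else $                 expand B -> else
  9  $ else        else $                 match else
Accept reached after 9 steps.

9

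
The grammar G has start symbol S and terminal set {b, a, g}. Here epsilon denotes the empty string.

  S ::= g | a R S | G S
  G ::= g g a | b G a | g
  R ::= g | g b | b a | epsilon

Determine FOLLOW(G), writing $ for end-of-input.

{a, b, g}

FIRST(G): from G::=g g a we get {g}; from G::=b G a we get {b}; from G::=g we get {g}. So FIRST(G) = {b, g}.
FIRST(R): from R::=g we get {g}; from R::=g b we get {g}; from R::=b a we get {b}; from R::=epsilon we get {epsilon}. So FIRST(R) = {epsilon, b, g}.
FIRST(S): from S::=g we get {g}; from S::=a R S we get {a}; from S::=G S we get {b, g}. So FIRST(S) = {a, b, g}.
FOLLOW(S) includes $ since S is the start symbol.
FOLLOW(S): in S::=a R S, the suffix after S is empty (adds nothing new); in S::=G S, the suffix after S is empty (adds nothing new). Thus FOLLOW(S) = {$}.
FOLLOW(G): in S::=G S, G is followed by S with FIRST {a, b, g}; in G::=b G a, G is followed by a with FIRST {a}. Thus FOLLOW(G) = {a, b, g}.
FOLLOW(R): in S::=a R S, R is followed by S with FIRST {a, b, g}. Thus FOLLOW(R) = {a, b, g}.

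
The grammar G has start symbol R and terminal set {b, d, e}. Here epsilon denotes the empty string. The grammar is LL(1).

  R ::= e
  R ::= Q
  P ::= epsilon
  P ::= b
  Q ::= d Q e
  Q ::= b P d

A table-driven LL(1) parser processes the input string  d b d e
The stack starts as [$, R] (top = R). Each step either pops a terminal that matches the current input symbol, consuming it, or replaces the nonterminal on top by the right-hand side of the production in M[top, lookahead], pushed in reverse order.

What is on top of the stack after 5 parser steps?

     Stack      Input      Action
  1  $ R        d b d e $  expand R ::= Q
  2  $ Q        d b d e $  expand Q ::= d Q e
  3  $ e Q d    d b d e $  match d
  4  $ e Q      b d e $    expand Q ::= b P d
  5  $ e d P b  b d e $    match b
Stack after step 5: $ e d P (top = P).

P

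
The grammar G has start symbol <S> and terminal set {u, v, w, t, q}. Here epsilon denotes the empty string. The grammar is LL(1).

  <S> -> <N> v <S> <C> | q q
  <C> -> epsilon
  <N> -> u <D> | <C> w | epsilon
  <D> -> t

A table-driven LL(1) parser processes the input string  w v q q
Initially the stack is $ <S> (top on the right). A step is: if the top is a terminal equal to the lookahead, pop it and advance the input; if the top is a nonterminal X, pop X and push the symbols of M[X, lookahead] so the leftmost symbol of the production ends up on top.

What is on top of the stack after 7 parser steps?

q

     Stack              Input      Action
  1  $ <S>              w v q q $  expand <S> -> <N> v <S> <C>
  2  $ <C> <S> v <N>    w v q q $  expand <N> -> <C> w
  3  $ <C> <S> v w <C>  w v q q $  expand <C> -> epsilon
  4  $ <C> <S> v w      w v q q $  match w
  5  $ <C> <S> v        v q q $    match v
  6  $ <C> <S>          q q $      expand <S> -> q q
  7  $ <C> q q          q q $      match q
Stack after step 7: $ <C> q (top = q).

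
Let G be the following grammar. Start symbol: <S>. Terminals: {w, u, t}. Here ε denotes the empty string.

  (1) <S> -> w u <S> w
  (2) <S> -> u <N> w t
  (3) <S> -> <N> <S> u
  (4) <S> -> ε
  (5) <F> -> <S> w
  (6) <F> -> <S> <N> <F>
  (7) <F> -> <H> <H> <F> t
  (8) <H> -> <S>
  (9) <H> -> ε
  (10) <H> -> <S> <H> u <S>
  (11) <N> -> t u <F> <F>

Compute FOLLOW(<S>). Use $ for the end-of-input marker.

FIRST(<N>) = {t}
FIRST(<S>) = {ε, t, u, w}  (via <N> <S> u)
FIRST(<H>) = {ε, t, u, w}  (via <S>, <S> <H> u <S>)
FIRST(<F>) = {t, u, w}  (via <S> w, <S> <N> <F>, <H> <H> <F> t)
FOLLOW(<S>) includes $ since <S> is the start symbol.
FOLLOW(<H>): in <F>-><H> <H> <F> t (occurrence 1), <H> is followed by <H> <F> t with FIRST {t, u, w}; in <F>-><H> <H> <F> t (occurrence 2), <H> is followed by <F> t with FIRST {t, u, w}; in <H>-><S> <H> u <S>, <H> is followed by u <S> with FIRST {u}. Thus FOLLOW(<H>) = {t, u, w}.
FOLLOW(<S>): in <S>->w u <S> w, <S> is followed by w with FIRST {w}; in <S>-><N> <S> u, <S> is followed by u with FIRST {u}; in <F>-><S> w, <S> is followed by w with FIRST {w}; in <F>-><S> <N> <F>, <S> is followed by <N> <F> with FIRST {t}; in <H>-><S>, the suffix after <S> is empty, so FOLLOW(<S>) ⊇ FOLLOW(<H>) = {t, u, w}; in <H>-><S> <H> u <S> (occurrence 1), <S> is followed by <H> u <S> with FIRST {t, u, w}; in <H>-><S> <H> u <S> (occurrence 2), the suffix after <S> is empty, so FOLLOW(<S>) ⊇ FOLLOW(<H>) = {t, u, w}. Thus FOLLOW(<S>) = {$, t, u, w}.
FOLLOW(<N>): in <S>->u <N> w t, <N> is followed by w t with FIRST {w}; in <S>-><N> <S> u, <N> is followed by <S> u with FIRST {t, u, w}; in <F>-><S> <N> <F>, <N> is followed by <F> with FIRST {t, u, w}. Thus FOLLOW(<N>) = {t, u, w}.
FOLLOW(<F>): in <F>-><S> <N> <F>, the suffix after <F> is empty (adds nothing new); in <F>-><H> <H> <F> t, <F> is followed by t with FIRST {t}; in <N>->t u <F> <F> (occurrence 1), <F> is followed by <F> with FIRST {t, u, w}; in <N>->t u <F> <F> (occurrence 2), the suffix after <F> is empty, so FOLLOW(<F>) ⊇ FOLLOW(<N>) = {t, u, w}. Thus FOLLOW(<F>) = {t, u, w}.

{$, t, u, w}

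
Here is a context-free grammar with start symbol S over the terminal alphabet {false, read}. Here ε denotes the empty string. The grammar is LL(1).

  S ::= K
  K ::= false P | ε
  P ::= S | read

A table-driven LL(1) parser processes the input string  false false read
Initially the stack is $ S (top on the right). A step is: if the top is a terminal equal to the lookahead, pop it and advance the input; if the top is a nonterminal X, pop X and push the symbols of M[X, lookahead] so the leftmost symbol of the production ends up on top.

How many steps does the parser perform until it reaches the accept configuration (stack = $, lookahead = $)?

9

     Stack      Input               Action
  1  $ S        false false read $  expand S ::= K
  2  $ K        false false read $  expand K ::= false P
  3  $ P false  false false read $  match false
  4  $ P        false read $        expand P ::= S
  5  $ S        false read $        expand S ::= K
  6  $ K        false read $        expand K ::= false P
  7  $ P false  false read $        match false
  8  $ P        read $              expand P ::= read
  9  $ read     read $              match read
Accept reached after 9 steps.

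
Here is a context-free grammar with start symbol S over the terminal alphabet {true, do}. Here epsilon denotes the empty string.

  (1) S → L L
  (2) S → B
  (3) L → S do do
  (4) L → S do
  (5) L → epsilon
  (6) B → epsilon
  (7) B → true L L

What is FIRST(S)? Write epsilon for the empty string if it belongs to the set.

{epsilon, do, true}

FIRST(B): from B→epsilon we get {epsilon}; from B→true L L we get {true}. So FIRST(B) = {epsilon, true}.
FIRST(S): from S→L L we get {epsilon, do, true}; from S→B we get {epsilon, true}. So FIRST(S) = {epsilon, do, true}.
FIRST(L): from L→S do do we get {do, true}; from L→S do we get {do, true}; from L→epsilon we get {epsilon}. So FIRST(L) = {epsilon, do, true}.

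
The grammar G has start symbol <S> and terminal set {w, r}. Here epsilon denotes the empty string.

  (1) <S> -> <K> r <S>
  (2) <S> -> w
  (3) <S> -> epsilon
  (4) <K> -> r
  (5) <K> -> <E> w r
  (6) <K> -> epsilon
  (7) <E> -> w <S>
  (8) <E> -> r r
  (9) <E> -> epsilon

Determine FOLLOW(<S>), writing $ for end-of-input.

{$, w}

FIRST(<E>) = {epsilon, r, w}
FIRST(<K>) = {epsilon, r, w}  (via <E> w r)
FIRST(<S>) = {epsilon, r, w}  (via <K> r <S>)
FOLLOW(<S>) includes $ since <S> is the start symbol.
FOLLOW(<K>): in <S>-><K> r <S>, <K> is followed by r <S> with FIRST {r}. Thus FOLLOW(<K>) = {r}.
FOLLOW(<E>): in <K>-><E> w r, <E> is followed by w r with FIRST {w}. Thus FOLLOW(<E>) = {w}.
FOLLOW(<S>): in <S>-><K> r <S>, the suffix after <S> is empty (adds nothing new); in <E>->w <S>, the suffix after <S> is empty, so FOLLOW(<S>) ⊇ FOLLOW(<E>) = {w}. Thus FOLLOW(<S>) = {$, w}.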